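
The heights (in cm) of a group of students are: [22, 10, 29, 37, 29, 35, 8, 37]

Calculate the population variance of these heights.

117.1094

Step 1: Compute the mean: (22 + 10 + 29 + 37 + 29 + 35 + 8 + 37) / 8 = 25.875
Step 2: Compute squared deviations from the mean:
  (22 - 25.875)^2 = 15.0156
  (10 - 25.875)^2 = 252.0156
  (29 - 25.875)^2 = 9.7656
  (37 - 25.875)^2 = 123.7656
  (29 - 25.875)^2 = 9.7656
  (35 - 25.875)^2 = 83.2656
  (8 - 25.875)^2 = 319.5156
  (37 - 25.875)^2 = 123.7656
Step 3: Sum of squared deviations = 936.875
Step 4: Population variance = 936.875 / 8 = 117.1094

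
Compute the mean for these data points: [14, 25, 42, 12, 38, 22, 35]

26.8571

Step 1: Sum all values: 14 + 25 + 42 + 12 + 38 + 22 + 35 = 188
Step 2: Count the number of values: n = 7
Step 3: Mean = sum / n = 188 / 7 = 26.8571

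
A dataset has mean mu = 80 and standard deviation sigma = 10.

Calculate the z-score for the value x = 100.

2

Step 1: Recall the z-score formula: z = (x - mu) / sigma
Step 2: Substitute values: z = (100 - 80) / 10
Step 3: z = 20 / 10 = 2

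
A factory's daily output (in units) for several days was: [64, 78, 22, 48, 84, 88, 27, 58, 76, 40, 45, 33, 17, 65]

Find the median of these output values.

53

Step 1: Sort the data in ascending order: [17, 22, 27, 33, 40, 45, 48, 58, 64, 65, 76, 78, 84, 88]
Step 2: The number of values is n = 14.
Step 3: Since n is even, the median is the average of positions 7 and 8:
  Median = (48 + 58) / 2 = 53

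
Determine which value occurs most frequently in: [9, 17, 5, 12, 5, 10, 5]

5

Step 1: Count the frequency of each value:
  5: appears 3 time(s)
  9: appears 1 time(s)
  10: appears 1 time(s)
  12: appears 1 time(s)
  17: appears 1 time(s)
Step 2: The value 5 appears most frequently (3 times).
Step 3: Mode = 5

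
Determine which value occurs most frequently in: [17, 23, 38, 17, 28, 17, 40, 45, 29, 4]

17

Step 1: Count the frequency of each value:
  4: appears 1 time(s)
  17: appears 3 time(s)
  23: appears 1 time(s)
  28: appears 1 time(s)
  29: appears 1 time(s)
  38: appears 1 time(s)
  40: appears 1 time(s)
  45: appears 1 time(s)
Step 2: The value 17 appears most frequently (3 times).
Step 3: Mode = 17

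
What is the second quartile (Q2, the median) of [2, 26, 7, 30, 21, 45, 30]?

26

Step 1: Sort the data: [2, 7, 21, 26, 30, 30, 45]
Step 2: n = 7
Step 3: Q2 is the median. Since n is odd, it is the middle value at position 4: 26
Step 4: Q2 = 26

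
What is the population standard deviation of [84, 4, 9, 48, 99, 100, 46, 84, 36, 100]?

35.378

Step 1: Compute the mean: 61
Step 2: Sum of squared deviations from the mean: 12516
Step 3: Population variance = 12516 / 10 = 1251.6
Step 4: Standard deviation = sqrt(1251.6) = 35.378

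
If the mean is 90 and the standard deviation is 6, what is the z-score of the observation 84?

-1

Step 1: Recall the z-score formula: z = (x - mu) / sigma
Step 2: Substitute values: z = (84 - 90) / 6
Step 3: z = -6 / 6 = -1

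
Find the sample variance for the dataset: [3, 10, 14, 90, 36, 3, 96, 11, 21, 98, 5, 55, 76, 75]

1417.3242

Step 1: Compute the mean: (3 + 10 + 14 + 90 + 36 + 3 + 96 + 11 + 21 + 98 + 5 + 55 + 76 + 75) / 14 = 42.3571
Step 2: Compute squared deviations from the mean:
  (3 - 42.3571)^2 = 1548.9847
  (10 - 42.3571)^2 = 1046.9847
  (14 - 42.3571)^2 = 804.1276
  (90 - 42.3571)^2 = 2269.8418
  (36 - 42.3571)^2 = 40.4133
  (3 - 42.3571)^2 = 1548.9847
  (96 - 42.3571)^2 = 2877.5561
  (11 - 42.3571)^2 = 983.2704
  (21 - 42.3571)^2 = 456.1276
  (98 - 42.3571)^2 = 3096.1276
  (5 - 42.3571)^2 = 1395.5561
  (55 - 42.3571)^2 = 159.8418
  (76 - 42.3571)^2 = 1131.8418
  (75 - 42.3571)^2 = 1065.5561
Step 3: Sum of squared deviations = 18425.2143
Step 4: Sample variance = 18425.2143 / 13 = 1417.3242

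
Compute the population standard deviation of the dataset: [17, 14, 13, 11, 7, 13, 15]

2.9485

Step 1: Compute the mean: 12.8571
Step 2: Sum of squared deviations from the mean: 60.8571
Step 3: Population variance = 60.8571 / 7 = 8.6939
Step 4: Standard deviation = sqrt(8.6939) = 2.9485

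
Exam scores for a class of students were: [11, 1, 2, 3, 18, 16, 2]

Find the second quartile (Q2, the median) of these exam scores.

3

Step 1: Sort the data: [1, 2, 2, 3, 11, 16, 18]
Step 2: n = 7
Step 3: Q2 is the median. Since n is odd, it is the middle value at position 4: 3
Step 4: Q2 = 3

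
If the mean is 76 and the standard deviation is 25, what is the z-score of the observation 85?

0.36

Step 1: Recall the z-score formula: z = (x - mu) / sigma
Step 2: Substitute values: z = (85 - 76) / 25
Step 3: z = 9 / 25 = 0.36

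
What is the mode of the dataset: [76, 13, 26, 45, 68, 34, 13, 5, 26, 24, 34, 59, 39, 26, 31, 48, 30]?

26

Step 1: Count the frequency of each value:
  5: appears 1 time(s)
  13: appears 2 time(s)
  24: appears 1 time(s)
  26: appears 3 time(s)
  30: appears 1 time(s)
  31: appears 1 time(s)
  34: appears 2 time(s)
  39: appears 1 time(s)
  45: appears 1 time(s)
  48: appears 1 time(s)
  59: appears 1 time(s)
  68: appears 1 time(s)
  76: appears 1 time(s)
Step 2: The value 26 appears most frequently (3 times).
Step 3: Mode = 26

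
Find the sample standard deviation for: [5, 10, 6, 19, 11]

5.5408

Step 1: Compute the mean: 10.2
Step 2: Sum of squared deviations from the mean: 122.8
Step 3: Sample variance = 122.8 / 4 = 30.7
Step 4: Standard deviation = sqrt(30.7) = 5.5408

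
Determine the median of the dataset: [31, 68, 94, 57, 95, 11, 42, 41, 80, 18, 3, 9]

41.5

Step 1: Sort the data in ascending order: [3, 9, 11, 18, 31, 41, 42, 57, 68, 80, 94, 95]
Step 2: The number of values is n = 12.
Step 3: Since n is even, the median is the average of positions 6 and 7:
  Median = (41 + 42) / 2 = 41.5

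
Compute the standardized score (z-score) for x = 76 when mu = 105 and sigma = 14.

-2.0714

Step 1: Recall the z-score formula: z = (x - mu) / sigma
Step 2: Substitute values: z = (76 - 105) / 14
Step 3: z = -29 / 14 = -2.0714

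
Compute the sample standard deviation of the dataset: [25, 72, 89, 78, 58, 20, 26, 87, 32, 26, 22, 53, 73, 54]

25.6379

Step 1: Compute the mean: 51.0714
Step 2: Sum of squared deviations from the mean: 8544.9286
Step 3: Sample variance = 8544.9286 / 13 = 657.3022
Step 4: Standard deviation = sqrt(657.3022) = 25.6379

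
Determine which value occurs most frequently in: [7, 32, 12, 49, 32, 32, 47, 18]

32

Step 1: Count the frequency of each value:
  7: appears 1 time(s)
  12: appears 1 time(s)
  18: appears 1 time(s)
  32: appears 3 time(s)
  47: appears 1 time(s)
  49: appears 1 time(s)
Step 2: The value 32 appears most frequently (3 times).
Step 3: Mode = 32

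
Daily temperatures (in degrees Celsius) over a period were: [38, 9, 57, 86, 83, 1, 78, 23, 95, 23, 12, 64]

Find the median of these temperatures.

47.5

Step 1: Sort the data in ascending order: [1, 9, 12, 23, 23, 38, 57, 64, 78, 83, 86, 95]
Step 2: The number of values is n = 12.
Step 3: Since n is even, the median is the average of positions 6 and 7:
  Median = (38 + 57) / 2 = 47.5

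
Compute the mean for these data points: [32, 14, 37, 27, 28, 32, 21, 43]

29.25

Step 1: Sum all values: 32 + 14 + 37 + 27 + 28 + 32 + 21 + 43 = 234
Step 2: Count the number of values: n = 8
Step 3: Mean = sum / n = 234 / 8 = 29.25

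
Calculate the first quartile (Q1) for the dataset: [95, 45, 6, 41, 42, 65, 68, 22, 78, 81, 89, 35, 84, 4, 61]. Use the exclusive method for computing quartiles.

35

Step 1: Sort the data: [4, 6, 22, 35, 41, 42, 45, 61, 65, 68, 78, 81, 84, 89, 95]
Step 2: n = 15
Step 3: Using the exclusive quartile method:
  Q1 = 35
  Q2 (median) = 61
  Q3 = 81
  IQR = Q3 - Q1 = 81 - 35 = 46
Step 4: Q1 = 35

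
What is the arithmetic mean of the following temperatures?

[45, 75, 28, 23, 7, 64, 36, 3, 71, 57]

40.9

Step 1: Sum all values: 45 + 75 + 28 + 23 + 7 + 64 + 36 + 3 + 71 + 57 = 409
Step 2: Count the number of values: n = 10
Step 3: Mean = sum / n = 409 / 10 = 40.9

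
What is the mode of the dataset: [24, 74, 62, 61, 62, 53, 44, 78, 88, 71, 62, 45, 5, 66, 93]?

62

Step 1: Count the frequency of each value:
  5: appears 1 time(s)
  24: appears 1 time(s)
  44: appears 1 time(s)
  45: appears 1 time(s)
  53: appears 1 time(s)
  61: appears 1 time(s)
  62: appears 3 time(s)
  66: appears 1 time(s)
  71: appears 1 time(s)
  74: appears 1 time(s)
  78: appears 1 time(s)
  88: appears 1 time(s)
  93: appears 1 time(s)
Step 2: The value 62 appears most frequently (3 times).
Step 3: Mode = 62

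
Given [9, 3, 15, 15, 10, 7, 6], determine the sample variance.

20.2381

Step 1: Compute the mean: (9 + 3 + 15 + 15 + 10 + 7 + 6) / 7 = 9.2857
Step 2: Compute squared deviations from the mean:
  (9 - 9.2857)^2 = 0.0816
  (3 - 9.2857)^2 = 39.5102
  (15 - 9.2857)^2 = 32.6531
  (15 - 9.2857)^2 = 32.6531
  (10 - 9.2857)^2 = 0.5102
  (7 - 9.2857)^2 = 5.2245
  (6 - 9.2857)^2 = 10.7959
Step 3: Sum of squared deviations = 121.4286
Step 4: Sample variance = 121.4286 / 6 = 20.2381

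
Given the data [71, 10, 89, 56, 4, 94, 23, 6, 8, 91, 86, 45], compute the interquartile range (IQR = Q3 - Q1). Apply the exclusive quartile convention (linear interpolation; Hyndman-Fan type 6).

79.75

Step 1: Sort the data: [4, 6, 8, 10, 23, 45, 56, 71, 86, 89, 91, 94]
Step 2: n = 12
Step 3: Using the exclusive quartile method:
  Q1 = 8.5
  Q2 (median) = 50.5
  Q3 = 88.25
  IQR = Q3 - Q1 = 88.25 - 8.5 = 79.75
Step 4: IQR = 79.75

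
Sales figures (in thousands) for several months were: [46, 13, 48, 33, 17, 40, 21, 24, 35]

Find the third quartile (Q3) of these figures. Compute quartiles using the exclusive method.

43

Step 1: Sort the data: [13, 17, 21, 24, 33, 35, 40, 46, 48]
Step 2: n = 9
Step 3: Using the exclusive quartile method:
  Q1 = 19
  Q2 (median) = 33
  Q3 = 43
  IQR = Q3 - Q1 = 43 - 19 = 24
Step 4: Q3 = 43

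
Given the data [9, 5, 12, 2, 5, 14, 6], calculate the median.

6

Step 1: Sort the data in ascending order: [2, 5, 5, 6, 9, 12, 14]
Step 2: The number of values is n = 7.
Step 3: Since n is odd, the median is the middle value at position 4: 6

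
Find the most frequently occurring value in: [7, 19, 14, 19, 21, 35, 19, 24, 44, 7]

19

Step 1: Count the frequency of each value:
  7: appears 2 time(s)
  14: appears 1 time(s)
  19: appears 3 time(s)
  21: appears 1 time(s)
  24: appears 1 time(s)
  35: appears 1 time(s)
  44: appears 1 time(s)
Step 2: The value 19 appears most frequently (3 times).
Step 3: Mode = 19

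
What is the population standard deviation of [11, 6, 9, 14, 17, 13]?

3.5434

Step 1: Compute the mean: 11.6667
Step 2: Sum of squared deviations from the mean: 75.3333
Step 3: Population variance = 75.3333 / 6 = 12.5556
Step 4: Standard deviation = sqrt(12.5556) = 3.5434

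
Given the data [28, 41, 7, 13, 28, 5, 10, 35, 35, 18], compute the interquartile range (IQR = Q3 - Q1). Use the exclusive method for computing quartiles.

25.75

Step 1: Sort the data: [5, 7, 10, 13, 18, 28, 28, 35, 35, 41]
Step 2: n = 10
Step 3: Using the exclusive quartile method:
  Q1 = 9.25
  Q2 (median) = 23
  Q3 = 35
  IQR = Q3 - Q1 = 35 - 9.25 = 25.75
Step 4: IQR = 25.75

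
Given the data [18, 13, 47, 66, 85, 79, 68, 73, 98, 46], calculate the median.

67

Step 1: Sort the data in ascending order: [13, 18, 46, 47, 66, 68, 73, 79, 85, 98]
Step 2: The number of values is n = 10.
Step 3: Since n is even, the median is the average of positions 5 and 6:
  Median = (66 + 68) / 2 = 67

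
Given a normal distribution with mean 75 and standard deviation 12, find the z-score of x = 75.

0

Step 1: Recall the z-score formula: z = (x - mu) / sigma
Step 2: Substitute values: z = (75 - 75) / 12
Step 3: z = 0 / 12 = 0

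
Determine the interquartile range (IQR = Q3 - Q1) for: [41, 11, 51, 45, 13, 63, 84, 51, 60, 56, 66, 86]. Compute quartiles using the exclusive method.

23.25

Step 1: Sort the data: [11, 13, 41, 45, 51, 51, 56, 60, 63, 66, 84, 86]
Step 2: n = 12
Step 3: Using the exclusive quartile method:
  Q1 = 42
  Q2 (median) = 53.5
  Q3 = 65.25
  IQR = Q3 - Q1 = 65.25 - 42 = 23.25
Step 4: IQR = 23.25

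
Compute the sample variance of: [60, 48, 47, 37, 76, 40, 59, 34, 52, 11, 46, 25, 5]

387.9359

Step 1: Compute the mean: (60 + 48 + 47 + 37 + 76 + 40 + 59 + 34 + 52 + 11 + 46 + 25 + 5) / 13 = 41.5385
Step 2: Compute squared deviations from the mean:
  (60 - 41.5385)^2 = 340.8284
  (48 - 41.5385)^2 = 41.7515
  (47 - 41.5385)^2 = 29.8284
  (37 - 41.5385)^2 = 20.5976
  (76 - 41.5385)^2 = 1187.5976
  (40 - 41.5385)^2 = 2.3669
  (59 - 41.5385)^2 = 304.9053
  (34 - 41.5385)^2 = 56.8284
  (52 - 41.5385)^2 = 109.4438
  (11 - 41.5385)^2 = 932.5976
  (46 - 41.5385)^2 = 19.9053
  (25 - 41.5385)^2 = 273.5207
  (5 - 41.5385)^2 = 1335.0592
Step 3: Sum of squared deviations = 4655.2308
Step 4: Sample variance = 4655.2308 / 12 = 387.9359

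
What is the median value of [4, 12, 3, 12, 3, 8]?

6

Step 1: Sort the data in ascending order: [3, 3, 4, 8, 12, 12]
Step 2: The number of values is n = 6.
Step 3: Since n is even, the median is the average of positions 3 and 4:
  Median = (4 + 8) / 2 = 6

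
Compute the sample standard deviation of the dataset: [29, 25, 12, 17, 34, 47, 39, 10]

13.1686

Step 1: Compute the mean: 26.625
Step 2: Sum of squared deviations from the mean: 1213.875
Step 3: Sample variance = 1213.875 / 7 = 173.4107
Step 4: Standard deviation = sqrt(173.4107) = 13.1686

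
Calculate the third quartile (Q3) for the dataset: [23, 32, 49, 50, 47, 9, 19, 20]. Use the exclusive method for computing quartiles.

48.5

Step 1: Sort the data: [9, 19, 20, 23, 32, 47, 49, 50]
Step 2: n = 8
Step 3: Using the exclusive quartile method:
  Q1 = 19.25
  Q2 (median) = 27.5
  Q3 = 48.5
  IQR = Q3 - Q1 = 48.5 - 19.25 = 29.25
Step 4: Q3 = 48.5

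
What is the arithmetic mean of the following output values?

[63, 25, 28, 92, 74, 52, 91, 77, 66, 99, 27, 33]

60.5833

Step 1: Sum all values: 63 + 25 + 28 + 92 + 74 + 52 + 91 + 77 + 66 + 99 + 27 + 33 = 727
Step 2: Count the number of values: n = 12
Step 3: Mean = sum / n = 727 / 12 = 60.5833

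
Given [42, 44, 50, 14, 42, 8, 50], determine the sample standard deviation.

17.2985

Step 1: Compute the mean: 35.7143
Step 2: Sum of squared deviations from the mean: 1795.4286
Step 3: Sample variance = 1795.4286 / 6 = 299.2381
Step 4: Standard deviation = sqrt(299.2381) = 17.2985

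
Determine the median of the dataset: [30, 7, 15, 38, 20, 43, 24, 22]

23

Step 1: Sort the data in ascending order: [7, 15, 20, 22, 24, 30, 38, 43]
Step 2: The number of values is n = 8.
Step 3: Since n is even, the median is the average of positions 4 and 5:
  Median = (22 + 24) / 2 = 23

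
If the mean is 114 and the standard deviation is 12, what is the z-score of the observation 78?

-3

Step 1: Recall the z-score formula: z = (x - mu) / sigma
Step 2: Substitute values: z = (78 - 114) / 12
Step 3: z = -36 / 12 = -3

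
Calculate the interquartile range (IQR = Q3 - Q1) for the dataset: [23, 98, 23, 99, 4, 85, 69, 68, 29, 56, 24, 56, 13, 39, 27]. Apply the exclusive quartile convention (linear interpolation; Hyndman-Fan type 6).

46

Step 1: Sort the data: [4, 13, 23, 23, 24, 27, 29, 39, 56, 56, 68, 69, 85, 98, 99]
Step 2: n = 15
Step 3: Using the exclusive quartile method:
  Q1 = 23
  Q2 (median) = 39
  Q3 = 69
  IQR = Q3 - Q1 = 69 - 23 = 46
Step 4: IQR = 46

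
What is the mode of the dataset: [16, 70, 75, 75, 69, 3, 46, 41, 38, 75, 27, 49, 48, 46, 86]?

75

Step 1: Count the frequency of each value:
  3: appears 1 time(s)
  16: appears 1 time(s)
  27: appears 1 time(s)
  38: appears 1 time(s)
  41: appears 1 time(s)
  46: appears 2 time(s)
  48: appears 1 time(s)
  49: appears 1 time(s)
  69: appears 1 time(s)
  70: appears 1 time(s)
  75: appears 3 time(s)
  86: appears 1 time(s)
Step 2: The value 75 appears most frequently (3 times).
Step 3: Mode = 75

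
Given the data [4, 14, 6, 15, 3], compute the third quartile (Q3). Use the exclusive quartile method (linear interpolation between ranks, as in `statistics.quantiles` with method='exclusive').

14.5

Step 1: Sort the data: [3, 4, 6, 14, 15]
Step 2: n = 5
Step 3: Using the exclusive quartile method:
  Q1 = 3.5
  Q2 (median) = 6
  Q3 = 14.5
  IQR = Q3 - Q1 = 14.5 - 3.5 = 11
Step 4: Q3 = 14.5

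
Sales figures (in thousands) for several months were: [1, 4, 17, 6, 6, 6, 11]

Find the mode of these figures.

6

Step 1: Count the frequency of each value:
  1: appears 1 time(s)
  4: appears 1 time(s)
  6: appears 3 time(s)
  11: appears 1 time(s)
  17: appears 1 time(s)
Step 2: The value 6 appears most frequently (3 times).
Step 3: Mode = 6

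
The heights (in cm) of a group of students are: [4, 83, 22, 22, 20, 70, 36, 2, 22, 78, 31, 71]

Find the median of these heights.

26.5

Step 1: Sort the data in ascending order: [2, 4, 20, 22, 22, 22, 31, 36, 70, 71, 78, 83]
Step 2: The number of values is n = 12.
Step 3: Since n is even, the median is the average of positions 6 and 7:
  Median = (22 + 31) / 2 = 26.5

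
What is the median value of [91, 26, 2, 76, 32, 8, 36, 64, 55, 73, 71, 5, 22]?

36

Step 1: Sort the data in ascending order: [2, 5, 8, 22, 26, 32, 36, 55, 64, 71, 73, 76, 91]
Step 2: The number of values is n = 13.
Step 3: Since n is odd, the median is the middle value at position 7: 36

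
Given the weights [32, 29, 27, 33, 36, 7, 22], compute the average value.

26.5714

Step 1: Sum all values: 32 + 29 + 27 + 33 + 36 + 7 + 22 = 186
Step 2: Count the number of values: n = 7
Step 3: Mean = sum / n = 186 / 7 = 26.5714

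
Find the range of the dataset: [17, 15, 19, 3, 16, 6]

16

Step 1: Identify the maximum value: max = 19
Step 2: Identify the minimum value: min = 3
Step 3: Range = max - min = 19 - 3 = 16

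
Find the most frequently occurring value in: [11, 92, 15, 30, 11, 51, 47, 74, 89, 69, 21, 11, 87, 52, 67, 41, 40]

11

Step 1: Count the frequency of each value:
  11: appears 3 time(s)
  15: appears 1 time(s)
  21: appears 1 time(s)
  30: appears 1 time(s)
  40: appears 1 time(s)
  41: appears 1 time(s)
  47: appears 1 time(s)
  51: appears 1 time(s)
  52: appears 1 time(s)
  67: appears 1 time(s)
  69: appears 1 time(s)
  74: appears 1 time(s)
  87: appears 1 time(s)
  89: appears 1 time(s)
  92: appears 1 time(s)
Step 2: The value 11 appears most frequently (3 times).
Step 3: Mode = 11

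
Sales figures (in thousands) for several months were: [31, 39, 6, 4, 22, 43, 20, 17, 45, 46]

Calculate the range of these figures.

42

Step 1: Identify the maximum value: max = 46
Step 2: Identify the minimum value: min = 4
Step 3: Range = max - min = 46 - 4 = 42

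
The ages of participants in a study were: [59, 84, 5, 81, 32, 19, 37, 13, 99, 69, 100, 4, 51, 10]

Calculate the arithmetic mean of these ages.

47.3571

Step 1: Sum all values: 59 + 84 + 5 + 81 + 32 + 19 + 37 + 13 + 99 + 69 + 100 + 4 + 51 + 10 = 663
Step 2: Count the number of values: n = 14
Step 3: Mean = sum / n = 663 / 14 = 47.3571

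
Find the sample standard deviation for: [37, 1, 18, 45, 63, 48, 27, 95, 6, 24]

28.1038

Step 1: Compute the mean: 36.4
Step 2: Sum of squared deviations from the mean: 7108.4
Step 3: Sample variance = 7108.4 / 9 = 789.8222
Step 4: Standard deviation = sqrt(789.8222) = 28.1038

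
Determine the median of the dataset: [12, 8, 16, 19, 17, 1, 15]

15

Step 1: Sort the data in ascending order: [1, 8, 12, 15, 16, 17, 19]
Step 2: The number of values is n = 7.
Step 3: Since n is odd, the median is the middle value at position 4: 15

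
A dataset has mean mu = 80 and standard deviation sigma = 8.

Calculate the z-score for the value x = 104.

3

Step 1: Recall the z-score formula: z = (x - mu) / sigma
Step 2: Substitute values: z = (104 - 80) / 8
Step 3: z = 24 / 8 = 3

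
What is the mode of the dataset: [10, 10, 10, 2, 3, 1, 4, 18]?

10

Step 1: Count the frequency of each value:
  1: appears 1 time(s)
  2: appears 1 time(s)
  3: appears 1 time(s)
  4: appears 1 time(s)
  10: appears 3 time(s)
  18: appears 1 time(s)
Step 2: The value 10 appears most frequently (3 times).
Step 3: Mode = 10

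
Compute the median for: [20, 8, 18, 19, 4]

18

Step 1: Sort the data in ascending order: [4, 8, 18, 19, 20]
Step 2: The number of values is n = 5.
Step 3: Since n is odd, the median is the middle value at position 3: 18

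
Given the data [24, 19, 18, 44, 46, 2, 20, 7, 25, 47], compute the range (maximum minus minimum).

45

Step 1: Identify the maximum value: max = 47
Step 2: Identify the minimum value: min = 2
Step 3: Range = max - min = 47 - 2 = 45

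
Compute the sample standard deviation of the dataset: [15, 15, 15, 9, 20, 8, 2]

6

Step 1: Compute the mean: 12
Step 2: Sum of squared deviations from the mean: 216
Step 3: Sample variance = 216 / 6 = 36
Step 4: Standard deviation = sqrt(36) = 6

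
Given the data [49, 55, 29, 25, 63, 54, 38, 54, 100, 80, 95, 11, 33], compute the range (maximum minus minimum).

89

Step 1: Identify the maximum value: max = 100
Step 2: Identify the minimum value: min = 11
Step 3: Range = max - min = 100 - 11 = 89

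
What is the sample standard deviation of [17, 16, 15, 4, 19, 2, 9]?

6.7259

Step 1: Compute the mean: 11.7143
Step 2: Sum of squared deviations from the mean: 271.4286
Step 3: Sample variance = 271.4286 / 6 = 45.2381
Step 4: Standard deviation = sqrt(45.2381) = 6.7259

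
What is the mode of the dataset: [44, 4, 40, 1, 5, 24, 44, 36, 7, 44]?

44

Step 1: Count the frequency of each value:
  1: appears 1 time(s)
  4: appears 1 time(s)
  5: appears 1 time(s)
  7: appears 1 time(s)
  24: appears 1 time(s)
  36: appears 1 time(s)
  40: appears 1 time(s)
  44: appears 3 time(s)
Step 2: The value 44 appears most frequently (3 times).
Step 3: Mode = 44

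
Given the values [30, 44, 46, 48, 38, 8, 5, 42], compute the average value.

32.625

Step 1: Sum all values: 30 + 44 + 46 + 48 + 38 + 8 + 5 + 42 = 261
Step 2: Count the number of values: n = 8
Step 3: Mean = sum / n = 261 / 8 = 32.625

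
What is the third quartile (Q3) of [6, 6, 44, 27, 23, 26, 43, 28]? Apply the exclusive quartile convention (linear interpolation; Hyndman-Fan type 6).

39.25

Step 1: Sort the data: [6, 6, 23, 26, 27, 28, 43, 44]
Step 2: n = 8
Step 3: Using the exclusive quartile method:
  Q1 = 10.25
  Q2 (median) = 26.5
  Q3 = 39.25
  IQR = Q3 - Q1 = 39.25 - 10.25 = 29
Step 4: Q3 = 39.25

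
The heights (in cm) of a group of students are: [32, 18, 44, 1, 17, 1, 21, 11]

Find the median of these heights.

17.5

Step 1: Sort the data in ascending order: [1, 1, 11, 17, 18, 21, 32, 44]
Step 2: The number of values is n = 8.
Step 3: Since n is even, the median is the average of positions 4 and 5:
  Median = (17 + 18) / 2 = 17.5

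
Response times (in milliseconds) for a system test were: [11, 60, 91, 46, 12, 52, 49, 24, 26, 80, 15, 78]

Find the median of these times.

47.5

Step 1: Sort the data in ascending order: [11, 12, 15, 24, 26, 46, 49, 52, 60, 78, 80, 91]
Step 2: The number of values is n = 12.
Step 3: Since n is even, the median is the average of positions 6 and 7:
  Median = (46 + 49) / 2 = 47.5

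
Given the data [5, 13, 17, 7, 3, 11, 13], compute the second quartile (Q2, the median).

11

Step 1: Sort the data: [3, 5, 7, 11, 13, 13, 17]
Step 2: n = 7
Step 3: Q2 is the median. Since n is odd, it is the middle value at position 4: 11
Step 4: Q2 = 11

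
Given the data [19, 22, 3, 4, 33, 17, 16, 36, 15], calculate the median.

17

Step 1: Sort the data in ascending order: [3, 4, 15, 16, 17, 19, 22, 33, 36]
Step 2: The number of values is n = 9.
Step 3: Since n is odd, the median is the middle value at position 5: 17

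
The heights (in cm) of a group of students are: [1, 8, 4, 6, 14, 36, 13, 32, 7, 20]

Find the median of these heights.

10.5

Step 1: Sort the data in ascending order: [1, 4, 6, 7, 8, 13, 14, 20, 32, 36]
Step 2: The number of values is n = 10.
Step 3: Since n is even, the median is the average of positions 5 and 6:
  Median = (8 + 13) / 2 = 10.5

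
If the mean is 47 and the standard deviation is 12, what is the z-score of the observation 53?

0.5

Step 1: Recall the z-score formula: z = (x - mu) / sigma
Step 2: Substitute values: z = (53 - 47) / 12
Step 3: z = 6 / 12 = 0.5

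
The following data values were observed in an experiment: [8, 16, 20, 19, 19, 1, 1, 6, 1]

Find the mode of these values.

1

Step 1: Count the frequency of each value:
  1: appears 3 time(s)
  6: appears 1 time(s)
  8: appears 1 time(s)
  16: appears 1 time(s)
  19: appears 2 time(s)
  20: appears 1 time(s)
Step 2: The value 1 appears most frequently (3 times).
Step 3: Mode = 1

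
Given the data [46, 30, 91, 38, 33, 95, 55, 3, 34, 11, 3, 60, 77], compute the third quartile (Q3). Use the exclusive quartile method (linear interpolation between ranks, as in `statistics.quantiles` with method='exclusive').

68.5

Step 1: Sort the data: [3, 3, 11, 30, 33, 34, 38, 46, 55, 60, 77, 91, 95]
Step 2: n = 13
Step 3: Using the exclusive quartile method:
  Q1 = 20.5
  Q2 (median) = 38
  Q3 = 68.5
  IQR = Q3 - Q1 = 68.5 - 20.5 = 48
Step 4: Q3 = 68.5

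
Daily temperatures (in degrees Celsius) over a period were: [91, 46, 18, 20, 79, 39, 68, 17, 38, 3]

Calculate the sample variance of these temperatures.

854.7667

Step 1: Compute the mean: (91 + 46 + 18 + 20 + 79 + 39 + 68 + 17 + 38 + 3) / 10 = 41.9
Step 2: Compute squared deviations from the mean:
  (91 - 41.9)^2 = 2410.81
  (46 - 41.9)^2 = 16.81
  (18 - 41.9)^2 = 571.21
  (20 - 41.9)^2 = 479.61
  (79 - 41.9)^2 = 1376.41
  (39 - 41.9)^2 = 8.41
  (68 - 41.9)^2 = 681.21
  (17 - 41.9)^2 = 620.01
  (38 - 41.9)^2 = 15.21
  (3 - 41.9)^2 = 1513.21
Step 3: Sum of squared deviations = 7692.9
Step 4: Sample variance = 7692.9 / 9 = 854.7667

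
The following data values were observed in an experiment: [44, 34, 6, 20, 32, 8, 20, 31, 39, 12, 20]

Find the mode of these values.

20

Step 1: Count the frequency of each value:
  6: appears 1 time(s)
  8: appears 1 time(s)
  12: appears 1 time(s)
  20: appears 3 time(s)
  31: appears 1 time(s)
  32: appears 1 time(s)
  34: appears 1 time(s)
  39: appears 1 time(s)
  44: appears 1 time(s)
Step 2: The value 20 appears most frequently (3 times).
Step 3: Mode = 20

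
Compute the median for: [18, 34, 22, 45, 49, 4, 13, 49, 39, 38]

36

Step 1: Sort the data in ascending order: [4, 13, 18, 22, 34, 38, 39, 45, 49, 49]
Step 2: The number of values is n = 10.
Step 3: Since n is even, the median is the average of positions 5 and 6:
  Median = (34 + 38) / 2 = 36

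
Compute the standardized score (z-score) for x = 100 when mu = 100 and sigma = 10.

0

Step 1: Recall the z-score formula: z = (x - mu) / sigma
Step 2: Substitute values: z = (100 - 100) / 10
Step 3: z = 0 / 10 = 0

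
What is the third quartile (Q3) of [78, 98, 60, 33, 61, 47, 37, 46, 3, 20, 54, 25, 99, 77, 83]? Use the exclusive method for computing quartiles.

78

Step 1: Sort the data: [3, 20, 25, 33, 37, 46, 47, 54, 60, 61, 77, 78, 83, 98, 99]
Step 2: n = 15
Step 3: Using the exclusive quartile method:
  Q1 = 33
  Q2 (median) = 54
  Q3 = 78
  IQR = Q3 - Q1 = 78 - 33 = 45
Step 4: Q3 = 78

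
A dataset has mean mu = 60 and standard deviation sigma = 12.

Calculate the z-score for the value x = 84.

2

Step 1: Recall the z-score formula: z = (x - mu) / sigma
Step 2: Substitute values: z = (84 - 60) / 12
Step 3: z = 24 / 12 = 2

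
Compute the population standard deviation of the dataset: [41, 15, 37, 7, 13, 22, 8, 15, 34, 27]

11.64

Step 1: Compute the mean: 21.9
Step 2: Sum of squared deviations from the mean: 1354.9
Step 3: Population variance = 1354.9 / 10 = 135.49
Step 4: Standard deviation = sqrt(135.49) = 11.64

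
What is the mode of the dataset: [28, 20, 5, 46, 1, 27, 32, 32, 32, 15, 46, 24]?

32

Step 1: Count the frequency of each value:
  1: appears 1 time(s)
  5: appears 1 time(s)
  15: appears 1 time(s)
  20: appears 1 time(s)
  24: appears 1 time(s)
  27: appears 1 time(s)
  28: appears 1 time(s)
  32: appears 3 time(s)
  46: appears 2 time(s)
Step 2: The value 32 appears most frequently (3 times).
Step 3: Mode = 32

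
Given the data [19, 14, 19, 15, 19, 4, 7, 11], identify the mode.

19

Step 1: Count the frequency of each value:
  4: appears 1 time(s)
  7: appears 1 time(s)
  11: appears 1 time(s)
  14: appears 1 time(s)
  15: appears 1 time(s)
  19: appears 3 time(s)
Step 2: The value 19 appears most frequently (3 times).
Step 3: Mode = 19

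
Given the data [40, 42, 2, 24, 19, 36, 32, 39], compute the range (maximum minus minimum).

40

Step 1: Identify the maximum value: max = 42
Step 2: Identify the minimum value: min = 2
Step 3: Range = max - min = 42 - 2 = 40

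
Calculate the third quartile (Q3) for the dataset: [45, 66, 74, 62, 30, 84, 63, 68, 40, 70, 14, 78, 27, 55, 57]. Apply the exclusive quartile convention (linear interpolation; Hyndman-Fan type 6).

70

Step 1: Sort the data: [14, 27, 30, 40, 45, 55, 57, 62, 63, 66, 68, 70, 74, 78, 84]
Step 2: n = 15
Step 3: Using the exclusive quartile method:
  Q1 = 40
  Q2 (median) = 62
  Q3 = 70
  IQR = Q3 - Q1 = 70 - 40 = 30
Step 4: Q3 = 70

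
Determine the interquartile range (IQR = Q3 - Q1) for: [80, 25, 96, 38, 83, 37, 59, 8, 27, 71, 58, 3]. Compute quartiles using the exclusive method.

52.25

Step 1: Sort the data: [3, 8, 25, 27, 37, 38, 58, 59, 71, 80, 83, 96]
Step 2: n = 12
Step 3: Using the exclusive quartile method:
  Q1 = 25.5
  Q2 (median) = 48
  Q3 = 77.75
  IQR = Q3 - Q1 = 77.75 - 25.5 = 52.25
Step 4: IQR = 52.25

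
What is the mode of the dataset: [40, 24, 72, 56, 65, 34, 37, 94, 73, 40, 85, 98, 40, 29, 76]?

40

Step 1: Count the frequency of each value:
  24: appears 1 time(s)
  29: appears 1 time(s)
  34: appears 1 time(s)
  37: appears 1 time(s)
  40: appears 3 time(s)
  56: appears 1 time(s)
  65: appears 1 time(s)
  72: appears 1 time(s)
  73: appears 1 time(s)
  76: appears 1 time(s)
  85: appears 1 time(s)
  94: appears 1 time(s)
  98: appears 1 time(s)
Step 2: The value 40 appears most frequently (3 times).
Step 3: Mode = 40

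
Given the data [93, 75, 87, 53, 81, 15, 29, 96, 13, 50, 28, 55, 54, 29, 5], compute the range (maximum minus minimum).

91

Step 1: Identify the maximum value: max = 96
Step 2: Identify the minimum value: min = 5
Step 3: Range = max - min = 96 - 5 = 91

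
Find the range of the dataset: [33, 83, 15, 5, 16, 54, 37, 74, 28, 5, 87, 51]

82

Step 1: Identify the maximum value: max = 87
Step 2: Identify the minimum value: min = 5
Step 3: Range = max - min = 87 - 5 = 82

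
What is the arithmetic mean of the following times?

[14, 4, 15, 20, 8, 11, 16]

12.5714

Step 1: Sum all values: 14 + 4 + 15 + 20 + 8 + 11 + 16 = 88
Step 2: Count the number of values: n = 7
Step 3: Mean = sum / n = 88 / 7 = 12.5714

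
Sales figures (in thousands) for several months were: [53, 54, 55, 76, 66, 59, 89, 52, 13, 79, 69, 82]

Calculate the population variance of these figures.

365.1875

Step 1: Compute the mean: (53 + 54 + 55 + 76 + 66 + 59 + 89 + 52 + 13 + 79 + 69 + 82) / 12 = 62.25
Step 2: Compute squared deviations from the mean:
  (53 - 62.25)^2 = 85.5625
  (54 - 62.25)^2 = 68.0625
  (55 - 62.25)^2 = 52.5625
  (76 - 62.25)^2 = 189.0625
  (66 - 62.25)^2 = 14.0625
  (59 - 62.25)^2 = 10.5625
  (89 - 62.25)^2 = 715.5625
  (52 - 62.25)^2 = 105.0625
  (13 - 62.25)^2 = 2425.5625
  (79 - 62.25)^2 = 280.5625
  (69 - 62.25)^2 = 45.5625
  (82 - 62.25)^2 = 390.0625
Step 3: Sum of squared deviations = 4382.25
Step 4: Population variance = 4382.25 / 12 = 365.1875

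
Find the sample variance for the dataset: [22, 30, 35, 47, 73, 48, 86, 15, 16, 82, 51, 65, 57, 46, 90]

609.4095

Step 1: Compute the mean: (22 + 30 + 35 + 47 + 73 + 48 + 86 + 15 + 16 + 82 + 51 + 65 + 57 + 46 + 90) / 15 = 50.8667
Step 2: Compute squared deviations from the mean:
  (22 - 50.8667)^2 = 833.2844
  (30 - 50.8667)^2 = 435.4178
  (35 - 50.8667)^2 = 251.7511
  (47 - 50.8667)^2 = 14.9511
  (73 - 50.8667)^2 = 489.8844
  (48 - 50.8667)^2 = 8.2178
  (86 - 50.8667)^2 = 1234.3511
  (15 - 50.8667)^2 = 1286.4178
  (16 - 50.8667)^2 = 1215.6844
  (82 - 50.8667)^2 = 969.2844
  (51 - 50.8667)^2 = 0.0178
  (65 - 50.8667)^2 = 199.7511
  (57 - 50.8667)^2 = 37.6178
  (46 - 50.8667)^2 = 23.6844
  (90 - 50.8667)^2 = 1531.4178
Step 3: Sum of squared deviations = 8531.7333
Step 4: Sample variance = 8531.7333 / 14 = 609.4095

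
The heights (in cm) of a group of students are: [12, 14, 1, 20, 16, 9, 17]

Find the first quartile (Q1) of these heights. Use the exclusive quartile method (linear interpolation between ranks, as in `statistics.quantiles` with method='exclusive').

9

Step 1: Sort the data: [1, 9, 12, 14, 16, 17, 20]
Step 2: n = 7
Step 3: Using the exclusive quartile method:
  Q1 = 9
  Q2 (median) = 14
  Q3 = 17
  IQR = Q3 - Q1 = 17 - 9 = 8
Step 4: Q1 = 9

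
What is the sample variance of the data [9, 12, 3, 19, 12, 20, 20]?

41.619

Step 1: Compute the mean: (9 + 12 + 3 + 19 + 12 + 20 + 20) / 7 = 13.5714
Step 2: Compute squared deviations from the mean:
  (9 - 13.5714)^2 = 20.898
  (12 - 13.5714)^2 = 2.4694
  (3 - 13.5714)^2 = 111.7551
  (19 - 13.5714)^2 = 29.4694
  (12 - 13.5714)^2 = 2.4694
  (20 - 13.5714)^2 = 41.3265
  (20 - 13.5714)^2 = 41.3265
Step 3: Sum of squared deviations = 249.7143
Step 4: Sample variance = 249.7143 / 6 = 41.619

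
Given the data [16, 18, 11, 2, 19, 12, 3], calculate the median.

12

Step 1: Sort the data in ascending order: [2, 3, 11, 12, 16, 18, 19]
Step 2: The number of values is n = 7.
Step 3: Since n is odd, the median is the middle value at position 4: 12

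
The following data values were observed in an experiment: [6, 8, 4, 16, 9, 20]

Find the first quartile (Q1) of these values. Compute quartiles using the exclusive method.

5.5

Step 1: Sort the data: [4, 6, 8, 9, 16, 20]
Step 2: n = 6
Step 3: Using the exclusive quartile method:
  Q1 = 5.5
  Q2 (median) = 8.5
  Q3 = 17
  IQR = Q3 - Q1 = 17 - 5.5 = 11.5
Step 4: Q1 = 5.5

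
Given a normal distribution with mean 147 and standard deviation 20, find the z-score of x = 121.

-1.3

Step 1: Recall the z-score formula: z = (x - mu) / sigma
Step 2: Substitute values: z = (121 - 147) / 20
Step 3: z = -26 / 20 = -1.3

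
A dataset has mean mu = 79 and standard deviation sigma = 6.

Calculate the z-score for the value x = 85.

1

Step 1: Recall the z-score formula: z = (x - mu) / sigma
Step 2: Substitute values: z = (85 - 79) / 6
Step 3: z = 6 / 6 = 1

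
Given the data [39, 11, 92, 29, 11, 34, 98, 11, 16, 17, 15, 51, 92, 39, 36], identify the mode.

11

Step 1: Count the frequency of each value:
  11: appears 3 time(s)
  15: appears 1 time(s)
  16: appears 1 time(s)
  17: appears 1 time(s)
  29: appears 1 time(s)
  34: appears 1 time(s)
  36: appears 1 time(s)
  39: appears 2 time(s)
  51: appears 1 time(s)
  92: appears 2 time(s)
  98: appears 1 time(s)
Step 2: The value 11 appears most frequently (3 times).
Step 3: Mode = 11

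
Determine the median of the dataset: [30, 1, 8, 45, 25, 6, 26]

25

Step 1: Sort the data in ascending order: [1, 6, 8, 25, 26, 30, 45]
Step 2: The number of values is n = 7.
Step 3: Since n is odd, the median is the middle value at position 4: 25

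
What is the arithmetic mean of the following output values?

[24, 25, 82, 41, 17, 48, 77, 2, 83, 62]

46.1

Step 1: Sum all values: 24 + 25 + 82 + 41 + 17 + 48 + 77 + 2 + 83 + 62 = 461
Step 2: Count the number of values: n = 10
Step 3: Mean = sum / n = 461 / 10 = 46.1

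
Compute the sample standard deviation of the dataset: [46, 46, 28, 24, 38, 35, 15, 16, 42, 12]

13.0367

Step 1: Compute the mean: 30.2
Step 2: Sum of squared deviations from the mean: 1529.6
Step 3: Sample variance = 1529.6 / 9 = 169.9556
Step 4: Standard deviation = sqrt(169.9556) = 13.0367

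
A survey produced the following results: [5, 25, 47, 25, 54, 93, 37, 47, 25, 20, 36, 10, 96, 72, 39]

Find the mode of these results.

25

Step 1: Count the frequency of each value:
  5: appears 1 time(s)
  10: appears 1 time(s)
  20: appears 1 time(s)
  25: appears 3 time(s)
  36: appears 1 time(s)
  37: appears 1 time(s)
  39: appears 1 time(s)
  47: appears 2 time(s)
  54: appears 1 time(s)
  72: appears 1 time(s)
  93: appears 1 time(s)
  96: appears 1 time(s)
Step 2: The value 25 appears most frequently (3 times).
Step 3: Mode = 25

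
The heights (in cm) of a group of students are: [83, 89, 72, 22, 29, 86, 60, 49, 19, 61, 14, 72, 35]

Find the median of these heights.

60

Step 1: Sort the data in ascending order: [14, 19, 22, 29, 35, 49, 60, 61, 72, 72, 83, 86, 89]
Step 2: The number of values is n = 13.
Step 3: Since n is odd, the median is the middle value at position 7: 60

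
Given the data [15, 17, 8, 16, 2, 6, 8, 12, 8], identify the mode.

8

Step 1: Count the frequency of each value:
  2: appears 1 time(s)
  6: appears 1 time(s)
  8: appears 3 time(s)
  12: appears 1 time(s)
  15: appears 1 time(s)
  16: appears 1 time(s)
  17: appears 1 time(s)
Step 2: The value 8 appears most frequently (3 times).
Step 3: Mode = 8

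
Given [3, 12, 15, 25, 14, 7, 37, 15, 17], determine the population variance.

88.321

Step 1: Compute the mean: (3 + 12 + 15 + 25 + 14 + 7 + 37 + 15 + 17) / 9 = 16.1111
Step 2: Compute squared deviations from the mean:
  (3 - 16.1111)^2 = 171.9012
  (12 - 16.1111)^2 = 16.9012
  (15 - 16.1111)^2 = 1.2346
  (25 - 16.1111)^2 = 79.0123
  (14 - 16.1111)^2 = 4.4568
  (7 - 16.1111)^2 = 83.0123
  (37 - 16.1111)^2 = 436.3457
  (15 - 16.1111)^2 = 1.2346
  (17 - 16.1111)^2 = 0.7901
Step 3: Sum of squared deviations = 794.8889
Step 4: Population variance = 794.8889 / 9 = 88.321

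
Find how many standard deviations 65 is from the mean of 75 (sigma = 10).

-1

Step 1: Recall the z-score formula: z = (x - mu) / sigma
Step 2: Substitute values: z = (65 - 75) / 10
Step 3: z = -10 / 10 = -1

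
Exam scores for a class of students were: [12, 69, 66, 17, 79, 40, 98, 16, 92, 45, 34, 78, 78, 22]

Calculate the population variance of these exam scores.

842.6327

Step 1: Compute the mean: (12 + 69 + 66 + 17 + 79 + 40 + 98 + 16 + 92 + 45 + 34 + 78 + 78 + 22) / 14 = 53.2857
Step 2: Compute squared deviations from the mean:
  (12 - 53.2857)^2 = 1704.5102
  (69 - 53.2857)^2 = 246.9388
  (66 - 53.2857)^2 = 161.6531
  (17 - 53.2857)^2 = 1316.6531
  (79 - 53.2857)^2 = 661.2245
  (40 - 53.2857)^2 = 176.5102
  (98 - 53.2857)^2 = 1999.3673
  (16 - 53.2857)^2 = 1390.2245
  (92 - 53.2857)^2 = 1498.7959
  (45 - 53.2857)^2 = 68.6531
  (34 - 53.2857)^2 = 371.9388
  (78 - 53.2857)^2 = 610.7959
  (78 - 53.2857)^2 = 610.7959
  (22 - 53.2857)^2 = 978.7959
Step 3: Sum of squared deviations = 11796.8571
Step 4: Population variance = 11796.8571 / 14 = 842.6327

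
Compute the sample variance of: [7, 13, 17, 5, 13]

24

Step 1: Compute the mean: (7 + 13 + 17 + 5 + 13) / 5 = 11
Step 2: Compute squared deviations from the mean:
  (7 - 11)^2 = 16
  (13 - 11)^2 = 4
  (17 - 11)^2 = 36
  (5 - 11)^2 = 36
  (13 - 11)^2 = 4
Step 3: Sum of squared deviations = 96
Step 4: Sample variance = 96 / 4 = 24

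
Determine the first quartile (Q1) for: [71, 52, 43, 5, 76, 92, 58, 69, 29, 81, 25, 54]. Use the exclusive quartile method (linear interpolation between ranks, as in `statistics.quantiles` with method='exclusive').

32.5

Step 1: Sort the data: [5, 25, 29, 43, 52, 54, 58, 69, 71, 76, 81, 92]
Step 2: n = 12
Step 3: Using the exclusive quartile method:
  Q1 = 32.5
  Q2 (median) = 56
  Q3 = 74.75
  IQR = Q3 - Q1 = 74.75 - 32.5 = 42.25
Step 4: Q1 = 32.5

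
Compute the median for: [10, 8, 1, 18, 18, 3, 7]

8

Step 1: Sort the data in ascending order: [1, 3, 7, 8, 10, 18, 18]
Step 2: The number of values is n = 7.
Step 3: Since n is odd, the median is the middle value at position 4: 8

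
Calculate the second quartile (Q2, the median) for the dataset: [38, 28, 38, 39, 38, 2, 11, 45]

38

Step 1: Sort the data: [2, 11, 28, 38, 38, 38, 39, 45]
Step 2: n = 8
Step 3: Q2 is the median. Since n is even, it is the average of the values at positions 4 and 5:
  Q2 = (38 + 38) / 2 = 38
Step 4: Q2 = 38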